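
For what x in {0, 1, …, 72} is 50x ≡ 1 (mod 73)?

19

50⁻¹ ≡ 19 (mod 73) because 50·19 = 950 = 13·73 + 1.
Multiplying both sides by 19: x ≡ 19·1 = 19 ≡ 19 (mod 73).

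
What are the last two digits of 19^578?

41

By repeated squaring mod 100: 19^1≡19, 19^2≡61, 19^4≡21, 19^8≡41, 19^16≡81, 19^32≡61, 19^64≡21, 19^128≡41, 19^256≡81, 19^512≡61.
Since 578 = 2 + 64 + 512 in binary, 19^578 ≡ 61·21·61 ≡ 41 (mod 100).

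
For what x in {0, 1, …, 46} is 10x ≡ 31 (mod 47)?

10⁻¹ ≡ 33 (mod 47) because 10·33 = 330 = 7·47 + 1.
So x ≡ 33·31 = 1023 ≡ 36 (mod 47).
Check: 10·36 = 360 = 7·47 + 31.

36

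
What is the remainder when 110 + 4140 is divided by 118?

4140 − 35·118 = 10, so 4140 ≡ 10 (mod 118).
(110 + 10) mod 118 = 2.

2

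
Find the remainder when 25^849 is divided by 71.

By repeated squaring mod 71: 25^1≡25, 25^2≡57, 25^4≡54, 25^8≡5, 25^16≡25, 25^32≡57, 25^64≡54, 25^128≡5, 25^256≡25, 25^512≡57.
Since 849 = 1 + 16 + 64 + 256 + 512 in binary, 25^849 ≡ 25·25·54·25·57 ≡ 54 (mod 71).

54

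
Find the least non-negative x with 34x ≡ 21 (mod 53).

24

The inverse of 34 mod 53 is 39 (since 34·39 = 1326 ≡ 1).
So x ≡ 39·21 = 819 ≡ 24 (mod 53).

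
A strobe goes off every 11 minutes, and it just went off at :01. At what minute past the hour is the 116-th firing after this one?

17

116·11 = 1276.
Dividing 1276 by 60 gives quotient 21 and remainder 16.
(1 + 16) mod 60 = 17.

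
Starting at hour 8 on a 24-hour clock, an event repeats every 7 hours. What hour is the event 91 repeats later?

21

91·7 = 637.
637 mod 24 = 13 (since 26·24 = 624).
(8 + 13) mod 24 = 21.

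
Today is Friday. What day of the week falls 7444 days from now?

7444 mod 7 = 3 (since 1063·7 = 7441).
Friday + 3 days → Monday.

Monday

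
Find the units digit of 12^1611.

8

The units digit of 12^n cycles with period 4: 2, 4, 8, 6, …
1611 leaves remainder 3 on division by 4, so 12^1611 ends in 8.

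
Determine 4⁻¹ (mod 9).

7

9 = 2·4 + 1
4 = 4·1 + 0
Back-substituting gives 4·7 ≡ 1 (mod 9).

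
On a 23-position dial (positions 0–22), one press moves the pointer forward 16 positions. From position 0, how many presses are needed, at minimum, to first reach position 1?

16·13 = 208 = 9·23 + 1, so 16⁻¹ ≡ 13 (mod 23).

13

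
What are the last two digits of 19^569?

Successive squares of 19 mod 100: 19^1≡19, 19^2≡61, 19^4≡21, 19^8≡41, 19^16≡81, 19^32≡61, 19^64≡21, 19^128≡41, 19^256≡81, 19^512≡61.
Since 569 = 1 + 8 + 16 + 32 + 512 in binary, 19^569 ≡ 19·41·81·61·61 ≡ 79 (mod 100).

79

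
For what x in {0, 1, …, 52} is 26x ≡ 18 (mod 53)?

17

26⁻¹ ≡ 51 (mod 53) because 26·51 = 1326 = 25·53 + 1.
Multiplying both sides by 51: x ≡ 51·18 = 918 ≡ 17 (mod 53).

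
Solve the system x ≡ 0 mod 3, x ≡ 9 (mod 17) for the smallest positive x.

9

Since 17·2 ≡ 1 (mod 3), take x = 9 + 17·((0−9)·2 mod 3) = 9 + 17·0 = 9.
Check: 9 mod 3 = 0, 9 mod 17 = 9.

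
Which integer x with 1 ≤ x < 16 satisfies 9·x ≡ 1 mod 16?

9·9 = 81 = 5·16 + 1, so 9⁻¹ ≡ 9 (mod 16).

9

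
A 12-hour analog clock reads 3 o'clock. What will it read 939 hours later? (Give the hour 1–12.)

939 = 78·12 + 3, so 939 mod 12 = 3.
3 + 3 → 6 on a 12-hour dial.

6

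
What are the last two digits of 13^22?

Successive squares of 13 mod 100: 13^1≡13, 13^2≡69, 13^4≡61, 13^8≡21, 13^16≡41.
22 = 2 + 4 + 16, so 13^22 ≡ 69·61·41 ≡ 69 (mod 100).

69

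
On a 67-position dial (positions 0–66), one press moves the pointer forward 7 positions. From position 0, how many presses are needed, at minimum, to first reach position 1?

67 = 9·7 + 4
7 = 1·4 + 3
4 = 1·3 + 1
3 = 3·1 + 0
Back-substituting gives 7·48 ≡ 1 (mod 67).

48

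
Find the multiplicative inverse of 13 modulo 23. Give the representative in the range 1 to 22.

23 = 1·13 + 10
13 = 1·10 + 3
10 = 3·3 + 1
3 = 3·1 + 0
Back-substituting gives 13·16 ≡ 1 (mod 23).

16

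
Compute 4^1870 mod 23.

By repeated squaring mod 23: 4^1≡4, 4^2≡16, 4^4≡3, 4^8≡9, 4^16≡12, 4^32≡6, 4^64≡13, 4^128≡8, 4^256≡18, 4^512≡2, 4^1024≡4.
Since 1870 = 2 + 4 + 8 + 64 + 256 + 512 + 1024 in binary, 4^1870 ≡ 16·3·9·13·18·2·4 ≡ 1 (mod 23).

1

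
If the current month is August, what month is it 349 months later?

September

349 mod 12 = 1 (since 29·12 = 348).
August + 1 month → September.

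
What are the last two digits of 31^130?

01

By repeated squaring mod 100: 31^1≡31, 31^2≡61, 31^4≡21, 31^8≡41, 31^16≡81, 31^32≡61, 31^64≡21, 31^128≡41.
130 = 2 + 128, so 31^130 ≡ 61·41 ≡ 1 (mod 100).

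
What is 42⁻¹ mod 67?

8

42·8 = 336 = 5·67 + 1, so 42⁻¹ ≡ 8 (mod 67).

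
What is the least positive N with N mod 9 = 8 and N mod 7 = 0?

35

x ≡ 0 (mod 7) gives x ∈ {0, 7, 14, 21, 28, 35}.
The first of these with x mod 9 = 8 is 35.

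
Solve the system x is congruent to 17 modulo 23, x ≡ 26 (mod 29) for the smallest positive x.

316

x ≡ 17 (mod 23) gives x ∈ {17, 40, 63, 86, 109, 132, 155, 178, …}.
The first of these with x mod 29 = 26 is 316.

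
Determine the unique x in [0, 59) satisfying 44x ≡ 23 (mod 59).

26

The inverse of 44 mod 59 is 55 (since 44·55 = 2420 ≡ 1).
So x ≡ 55·23 = 1265 ≡ 26 (mod 59).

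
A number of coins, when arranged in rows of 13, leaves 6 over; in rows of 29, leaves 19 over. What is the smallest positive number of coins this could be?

Since 29·9 ≡ 1 (mod 13), take x = 19 + 29·((6−19)·9 mod 13) = 19 + 29·0 = 19.
Check: 19 mod 13 = 6, 19 mod 29 = 19.

19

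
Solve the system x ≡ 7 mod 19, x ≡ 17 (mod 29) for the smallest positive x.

539

Since 29·2 ≡ 1 (mod 19), take x = 17 + 29·((7−17)·2 mod 19) = 17 + 29·18 = 539.
Check: 539 mod 19 = 7, 539 mod 29 = 17.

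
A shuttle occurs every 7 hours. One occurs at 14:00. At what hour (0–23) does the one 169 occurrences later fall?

21

169·7 = 1183.
1183 = 49·24 + 7, so 1183 mod 24 = 7.
(14 + 7) mod 24 = 21.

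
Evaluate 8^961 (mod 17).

8

Successive squares of 8 mod 17: 8^1≡8, 8^2≡13, 8^4≡16, 8^8≡1, 8^16≡1, 8^32≡1, 8^64≡1, 8^128≡1, 8^256≡1, 8^512≡1.
961 = 1 + 64 + 128 + 256 + 512, so 8^961 ≡ 8·1·1·1·1 ≡ 8 (mod 17).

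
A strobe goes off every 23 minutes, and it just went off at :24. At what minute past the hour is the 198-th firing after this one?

198·23 = 4554.
4554 − 75·60 = 54, so 4554 ≡ 54 (mod 60).
(24 + 54) mod 60 = 18.

18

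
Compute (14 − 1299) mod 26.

15

1299 = 49·26 + 25, so 1299 mod 26 = 25.
(14 − 25) mod 26 = 15.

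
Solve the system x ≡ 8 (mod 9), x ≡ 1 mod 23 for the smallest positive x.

Since 23·2 ≡ 1 (mod 9), take x = 1 + 23·((8−1)·2 mod 9) = 1 + 23·5 = 116.
Check: 116 mod 9 = 8, 116 mod 23 = 1.

116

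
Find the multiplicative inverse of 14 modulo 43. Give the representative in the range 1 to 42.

40

14·40 = 560 = 13·43 + 1, so 14⁻¹ ≡ 40 (mod 43).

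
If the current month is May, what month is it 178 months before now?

July

178 mod 12 = 10 (since 14·12 = 168).
May − 10 months → July.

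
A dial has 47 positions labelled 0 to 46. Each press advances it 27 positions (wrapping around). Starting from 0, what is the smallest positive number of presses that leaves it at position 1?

47 = 1·27 + 20
27 = 1·20 + 7
20 = 2·7 + 6
7 = 1·6 + 1
6 = 6·1 + 0
Back-substituting gives 27·7 ≡ 1 (mod 47).

7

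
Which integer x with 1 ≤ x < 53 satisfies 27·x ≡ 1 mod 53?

27·2 = 54 = 1·53 + 1, so 27⁻¹ ≡ 2 (mod 53).

2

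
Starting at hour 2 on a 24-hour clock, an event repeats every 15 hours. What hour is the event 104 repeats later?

104·15 = 1560.
1560 = 65·24 + 0, so 1560 mod 24 = 0.
(2 + 0) mod 24 = 2.

2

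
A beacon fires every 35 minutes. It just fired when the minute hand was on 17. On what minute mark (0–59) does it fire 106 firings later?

106·35 = 3710.
3710 − 61·60 = 50, so 3710 ≡ 50 (mod 60).
(17 + 50) mod 60 = 7.

7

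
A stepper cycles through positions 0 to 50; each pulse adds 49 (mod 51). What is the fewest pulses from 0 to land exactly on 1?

51 = 1·49 + 2
49 = 24·2 + 1
2 = 2·1 + 0
Back-substituting gives 49·25 ≡ 1 (mod 51).

25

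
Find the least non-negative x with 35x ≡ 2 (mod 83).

35⁻¹ ≡ 19 (mod 83) because 35·19 = 665 = 8·83 + 1.
So x ≡ 19·2 = 38 ≡ 38 (mod 83).
Check: 35·38 = 1330 = 16·83 + 2.

38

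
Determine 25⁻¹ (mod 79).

19

79 = 3·25 + 4
25 = 6·4 + 1
4 = 4·1 + 0
Back-substituting gives 25·19 ≡ 1 (mod 79).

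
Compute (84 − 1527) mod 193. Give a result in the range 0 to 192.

101

1527 − 7·193 = 176, so 1527 ≡ 176 (mod 193).
(84 − 176) mod 193 = 101.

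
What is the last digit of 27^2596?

1

Last digits of 7^n: 7, 9, 3, 1 (period 4).
2596 mod 4 = 0, so the last digit matches 7^4 = 1.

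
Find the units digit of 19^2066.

Powers of 9 mod 10 repeat with period 2: 9, 1.
2066 leaves remainder 0 on division by 2, so 19^2066 ends in 1.

1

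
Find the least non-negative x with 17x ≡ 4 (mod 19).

17

The inverse of 17 mod 19 is 9 (since 17·9 = 153 ≡ 1).
Multiplying both sides by 9: x ≡ 9·4 = 36 ≡ 17 (mod 19).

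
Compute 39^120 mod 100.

By repeated squaring mod 100: 39^1≡39, 39^2≡21, 39^4≡41, 39^8≡81, 39^16≡61, 39^32≡21, 39^64≡41.
120 = 8 + 16 + 32 + 64, so 39^120 ≡ 81·61·21·41 ≡ 1 (mod 100).

1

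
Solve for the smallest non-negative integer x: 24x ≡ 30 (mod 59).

24⁻¹ ≡ 32 (mod 59) because 24·32 = 768 = 13·59 + 1.
So x ≡ 32·30 = 960 ≡ 16 (mod 59).

16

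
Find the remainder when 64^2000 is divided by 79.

Successive squares of 64 mod 79: 64^1≡64, 64^2≡67, 64^4≡65, 64^8≡38, 64^16≡22, 64^32≡10, 64^64≡21, 64^128≡46, 64^256≡62, 64^512≡52, 64^1024≡18.
Since 2000 = 16 + 64 + 128 + 256 + 512 + 1024 in binary, 64^2000 ≡ 22·21·46·62·52·18 ≡ 46 (mod 79).

46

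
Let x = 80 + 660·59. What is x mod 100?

20

660·59 = 38940.
38940 mod 100 = 40 (since 389·100 = 38900).
(80 + 40) mod 100 = 20.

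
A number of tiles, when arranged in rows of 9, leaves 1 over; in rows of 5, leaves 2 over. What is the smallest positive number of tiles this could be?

37

x ≡ 2 (mod 5) gives x ∈ {2, 7, 12, 17, 22, 27, 32, 37}.
The first of these with x mod 9 = 1 is 37.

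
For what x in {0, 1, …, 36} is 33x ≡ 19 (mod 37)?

The inverse of 33 mod 37 is 9 (since 33·9 = 297 ≡ 1).
So x ≡ 9·19 = 171 ≡ 23 (mod 37).

23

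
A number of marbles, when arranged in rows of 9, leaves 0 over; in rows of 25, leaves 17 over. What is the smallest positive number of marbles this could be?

117

Since 25·4 ≡ 1 (mod 9), take x = 17 + 25·((0−17)·4 mod 9) = 17 + 25·4 = 117.
Check: 117 mod 9 = 0, 117 mod 25 = 17.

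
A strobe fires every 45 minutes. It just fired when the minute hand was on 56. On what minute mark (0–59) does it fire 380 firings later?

56

380·45 = 17100.
17100 mod 60 = 0 (since 285·60 = 17100).
(56 + 0) mod 60 = 56.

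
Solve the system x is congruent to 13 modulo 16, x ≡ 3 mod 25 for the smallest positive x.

Since 25·9 ≡ 1 (mod 16), take x = 3 + 25·((13−3)·9 mod 16) = 3 + 25·10 = 253.
Check: 253 mod 16 = 13, 253 mod 25 = 3.

253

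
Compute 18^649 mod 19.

18

Successive squares of 18 mod 19: 18^1≡18, 18^2≡1, 18^4≡1, 18^8≡1, 18^16≡1, 18^32≡1, 18^64≡1, 18^128≡1, 18^256≡1, 18^512≡1.
649 = 1 + 8 + 128 + 512, so 18^649 ≡ 18·1·1·1 ≡ 18 (mod 19).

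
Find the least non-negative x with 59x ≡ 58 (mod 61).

The inverse of 59 mod 61 is 30 (since 59·30 = 1770 ≡ 1).
So x ≡ 30·58 = 1740 ≡ 32 (mod 61).
Check: 59·32 = 1888 = 30·61 + 58.

32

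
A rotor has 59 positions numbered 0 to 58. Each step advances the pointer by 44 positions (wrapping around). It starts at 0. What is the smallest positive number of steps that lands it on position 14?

3

The inverse of 44 mod 59 is 55 (since 44·55 = 2420 ≡ 1).
Multiplying both sides by 55: x ≡ 55·14 = 770 ≡ 3 (mod 59).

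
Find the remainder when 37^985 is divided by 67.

37

Square-and-reduce mod 67: 37^1≡37, 37^2≡29, 37^4≡37, 37^8≡29, 37^16≡37, 37^32≡29, 37^64≡37, 37^128≡29, 37^256≡37, 37^512≡29.
Since 985 = 1 + 8 + 16 + 64 + 128 + 256 + 512 in binary, 37^985 ≡ 37·29·37·37·29·37·29 ≡ 37 (mod 67).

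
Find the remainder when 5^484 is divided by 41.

Successive squares of 5 mod 41: 5^1≡5, 5^2≡25, 5^4≡10, 5^8≡18, 5^16≡37, 5^32≡16, 5^64≡10, 5^128≡18, 5^256≡37.
484 = 4 + 32 + 64 + 128 + 256, so 5^484 ≡ 10·16·10·18·37 ≡ 10 (mod 41).

10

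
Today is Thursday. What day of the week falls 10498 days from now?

10498 − 1499·7 = 5, so 10498 ≡ 5 (mod 7).
Thursday + 5 days → Tuesday.

Tuesday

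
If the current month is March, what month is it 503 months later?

503 mod 12 = 11 (since 41·12 = 492).
March + 11 months → February.

February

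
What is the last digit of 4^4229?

4

Powers of 4 mod 10 repeat with period 2: 4, 6.
4229 leaves remainder 1 on division by 2, so 4^4229 ends in 4.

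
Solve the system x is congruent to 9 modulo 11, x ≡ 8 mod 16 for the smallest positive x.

152

x ≡ 9 (mod 11) gives x ∈ {9, 20, 31, 42, 53, 64, 75, 86, …}.
The first of these with x mod 16 = 8 is 152.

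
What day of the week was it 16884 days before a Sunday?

Dividing 16884 by 7 gives quotient 2412 and remainder 0.
Sunday − 0 days → Sunday.

Sunday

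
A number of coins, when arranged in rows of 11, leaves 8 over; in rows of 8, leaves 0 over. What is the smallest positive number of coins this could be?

x ≡ 0 (mod 8) gives x ∈ {0, 8}.
The first of these with x mod 11 = 8 is 8.

8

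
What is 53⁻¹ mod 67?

43

67 = 1·53 + 14
53 = 3·14 + 11
14 = 1·11 + 3
11 = 3·3 + 2
3 = 1·2 + 1
2 = 2·1 + 0
Back-substituting gives 53·43 ≡ 1 (mod 67).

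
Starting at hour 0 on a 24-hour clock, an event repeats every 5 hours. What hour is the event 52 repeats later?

20

52·5 = 260.
Dividing 260 by 24 gives quotient 10 and remainder 20.
(0 + 20) mod 24 = 20.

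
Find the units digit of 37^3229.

7

The units digit of 37^n cycles with period 4: 7, 9, 3, 1, …
3229 leaves remainder 1 on division by 4, so 37^3229 ends in 7.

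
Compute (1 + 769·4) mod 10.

7

769·4 = 3076.
3076 = 307·10 + 6, so 3076 mod 10 = 6.
(1 + 6) mod 10 = 7.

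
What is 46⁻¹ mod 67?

51

67 = 1·46 + 21
46 = 2·21 + 4
21 = 5·4 + 1
4 = 4·1 + 0
Back-substituting gives 46·51 ≡ 1 (mod 67).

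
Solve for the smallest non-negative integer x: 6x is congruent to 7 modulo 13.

12

The inverse of 6 mod 13 is 11 (since 6·11 = 66 ≡ 1).
Multiplying both sides by 11: x ≡ 11·7 = 77 ≡ 12 (mod 13).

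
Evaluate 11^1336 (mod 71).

40

Successive squares of 11 mod 71: 11^1≡11, 11^2≡50, 11^4≡15, 11^8≡12, 11^16≡2, 11^32≡4, 11^64≡16, 11^128≡43, 11^256≡3, 11^512≡9, 11^1024≡10.
Since 1336 = 8 + 16 + 32 + 256 + 1024 in binary, 11^1336 ≡ 12·2·4·3·10 ≡ 40 (mod 71).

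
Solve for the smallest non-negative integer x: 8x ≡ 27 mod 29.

The inverse of 8 mod 29 is 11 (since 8·11 = 88 ≡ 1).
Multiplying both sides by 11: x ≡ 11·27 = 297 ≡ 7 (mod 29).
Check: 8·7 = 56 = 1·29 + 27.

7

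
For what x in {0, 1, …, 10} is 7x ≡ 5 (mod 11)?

7

The inverse of 7 mod 11 is 8 (since 7·8 = 56 ≡ 1).
Multiplying both sides by 8: x ≡ 8·5 = 40 ≡ 7 (mod 11).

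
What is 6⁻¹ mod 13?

6·11 = 66 = 5·13 + 1, so 6⁻¹ ≡ 11 (mod 13).

11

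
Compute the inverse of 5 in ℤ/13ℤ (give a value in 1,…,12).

13 = 2·5 + 3
5 = 1·3 + 2
3 = 1·2 + 1
2 = 2·1 + 0
Back-substituting gives 5·8 ≡ 1 (mod 13).

8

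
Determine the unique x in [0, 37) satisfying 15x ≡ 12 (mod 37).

23

15⁻¹ ≡ 5 (mod 37) because 15·5 = 75 = 2·37 + 1.
Multiplying both sides by 5: x ≡ 5·12 = 60 ≡ 23 (mod 37).
Check: 15·23 = 345 = 9·37 + 12.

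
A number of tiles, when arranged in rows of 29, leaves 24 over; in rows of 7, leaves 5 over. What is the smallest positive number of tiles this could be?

82

Since 7·25 ≡ 1 (mod 29), take x = 5 + 7·((24−5)·25 mod 29) = 5 + 7·11 = 82.
Check: 82 mod 29 = 24, 82 mod 7 = 5.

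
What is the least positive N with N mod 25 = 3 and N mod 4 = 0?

x ≡ 0 (mod 4) gives x ∈ {0, 4, 8, 12, 16, 20, 24, 28}.
The first of these with x mod 25 = 3 is 28.

28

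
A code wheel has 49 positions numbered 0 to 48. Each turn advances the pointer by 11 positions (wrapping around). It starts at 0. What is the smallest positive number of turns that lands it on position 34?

12

The inverse of 11 mod 49 is 9 (since 11·9 = 99 ≡ 1).
So x ≡ 9·34 = 306 ≡ 12 (mod 49).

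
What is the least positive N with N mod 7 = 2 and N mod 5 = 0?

30

x ≡ 0 (mod 5) gives x ∈ {0, 5, 10, 15, 20, 25, 30}.
The first of these with x mod 7 = 2 is 30.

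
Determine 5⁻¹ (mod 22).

9

22 = 4·5 + 2
5 = 2·2 + 1
2 = 2·1 + 0
Back-substituting gives 5·9 ≡ 1 (mod 22).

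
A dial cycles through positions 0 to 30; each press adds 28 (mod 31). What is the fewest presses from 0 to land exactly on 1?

28·10 = 280 = 9·31 + 1, so 28⁻¹ ≡ 10 (mod 31).

10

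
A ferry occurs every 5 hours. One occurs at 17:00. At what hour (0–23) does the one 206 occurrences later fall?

15

206·5 = 1030.
1030 − 42·24 = 22, so 1030 ≡ 22 (mod 24).
(17 + 22) mod 24 = 15.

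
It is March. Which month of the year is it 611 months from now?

February

611 = 50·12 + 11, so 611 mod 12 = 11.
March + 11 months → February.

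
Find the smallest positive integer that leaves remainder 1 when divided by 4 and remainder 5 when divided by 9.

5

Since 9·1 ≡ 1 (mod 4), take x = 5 + 9·((1−5)·1 mod 4) = 5 + 9·0 = 5.
Check: 5 mod 4 = 1, 5 mod 9 = 5.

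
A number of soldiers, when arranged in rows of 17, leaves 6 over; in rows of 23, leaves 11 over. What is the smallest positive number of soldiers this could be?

57

x ≡ 6 (mod 17) gives x ∈ {6, 23, 40, 57}.
The first of these with x mod 23 = 11 is 57.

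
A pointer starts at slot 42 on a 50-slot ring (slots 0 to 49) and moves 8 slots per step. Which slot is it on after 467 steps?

28

467·8 = 3736.
3736 = 74·50 + 36, so 3736 mod 50 = 36.
(42 + 36) mod 50 = 28.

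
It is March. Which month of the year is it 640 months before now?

640 = 53·12 + 4, so 640 mod 12 = 4.
March − 4 months → November.

November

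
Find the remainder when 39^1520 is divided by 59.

19

By repeated squaring mod 59: 39^1≡39, 39^2≡46, 39^4≡51, 39^8≡5, 39^16≡25, 39^32≡35, 39^64≡45, 39^128≡19, 39^256≡7, 39^512≡49, 39^1024≡41.
Since 1520 = 16 + 32 + 64 + 128 + 256 + 1024 in binary, 39^1520 ≡ 25·35·45·19·7·41 ≡ 19 (mod 59).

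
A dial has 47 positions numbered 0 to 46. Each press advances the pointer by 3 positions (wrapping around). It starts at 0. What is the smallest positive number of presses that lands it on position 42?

14

3⁻¹ ≡ 16 (mod 47) because 3·16 = 48 = 1·47 + 1.
Multiplying both sides by 16: x ≡ 16·42 = 672 ≡ 14 (mod 47).
Check: 3·14 = 42 = 0·47 + 42.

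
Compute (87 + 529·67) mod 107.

6

529·67 = 35443.
35443 mod 107 = 26 (since 331·107 = 35417).
(87 + 26) mod 107 = 6.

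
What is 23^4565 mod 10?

3

Last digits of 3^n: 3, 9, 7, 1 (period 4).
4565 mod 4 = 1, so the last digit matches 3^1 = 3.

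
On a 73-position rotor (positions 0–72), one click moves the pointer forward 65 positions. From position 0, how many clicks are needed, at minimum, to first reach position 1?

65·9 = 585 = 8·73 + 1, so 65⁻¹ ≡ 9 (mod 73).

9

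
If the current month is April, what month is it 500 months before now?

500 − 41·12 = 8, so 500 ≡ 8 (mod 12).
April − 8 months → August.

August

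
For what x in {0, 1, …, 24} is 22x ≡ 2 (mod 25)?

16

22⁻¹ ≡ 8 (mod 25) because 22·8 = 176 = 7·25 + 1.
Multiplying both sides by 8: x ≡ 8·2 = 16 ≡ 16 (mod 25).
Check: 22·16 = 352 = 14·25 + 2.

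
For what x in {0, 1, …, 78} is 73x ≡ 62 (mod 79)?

16

73⁻¹ ≡ 13 (mod 79) because 73·13 = 949 = 12·79 + 1.
Multiplying both sides by 13: x ≡ 13·62 = 806 ≡ 16 (mod 79).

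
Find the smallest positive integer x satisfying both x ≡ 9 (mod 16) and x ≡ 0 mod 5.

x ≡ 0 (mod 5) gives x ∈ {0, 5, 10, 15, 20, 25}.
The first of these with x mod 16 = 9 is 25.

25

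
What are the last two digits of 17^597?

77

Square-and-reduce mod 100: 17^1≡17, 17^2≡89, 17^4≡21, 17^8≡41, 17^16≡81, 17^32≡61, 17^64≡21, 17^128≡41, 17^256≡81, 17^512≡61.
597 = 1 + 4 + 16 + 64 + 512, so 17^597 ≡ 17·21·81·21·61 ≡ 77 (mod 100).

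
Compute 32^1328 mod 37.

9

Square-and-reduce mod 37: 32^1≡32, 32^2≡25, 32^4≡33, 32^8≡16, 32^16≡34, 32^32≡9, 32^64≡7, 32^128≡12, 32^256≡33, 32^512≡16, 32^1024≡34.
1328 = 16 + 32 + 256 + 1024, so 32^1328 ≡ 34·9·33·34 ≡ 9 (mod 37).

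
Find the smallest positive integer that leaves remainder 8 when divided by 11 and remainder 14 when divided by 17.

Since 17·2 ≡ 1 (mod 11), take x = 14 + 17·((8−14)·2 mod 11) = 14 + 17·10 = 184.
Check: 184 mod 11 = 8, 184 mod 17 = 14.

184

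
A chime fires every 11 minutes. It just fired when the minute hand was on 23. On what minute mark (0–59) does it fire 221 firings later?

221·11 = 2431.
2431 − 40·60 = 31, so 2431 ≡ 31 (mod 60).
(23 + 31) mod 60 = 54.

54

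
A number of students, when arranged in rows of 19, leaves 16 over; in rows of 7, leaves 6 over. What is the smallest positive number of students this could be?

111

Since 7·11 ≡ 1 (mod 19), take x = 6 + 7·((16−6)·11 mod 19) = 6 + 7·15 = 111.
Check: 111 mod 19 = 16, 111 mod 7 = 6.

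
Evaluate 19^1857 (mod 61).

By repeated squaring mod 61: 19^1≡19, 19^2≡56, 19^4≡25, 19^8≡15, 19^16≡42, 19^32≡56, 19^64≡25, 19^128≡15, 19^256≡42, 19^512≡56, 19^1024≡25.
1857 = 1 + 64 + 256 + 512 + 1024, so 19^1857 ≡ 19·25·42·56·25 ≡ 52 (mod 61).

52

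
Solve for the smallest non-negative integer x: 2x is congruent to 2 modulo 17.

1

2⁻¹ ≡ 9 (mod 17) because 2·9 = 18 = 1·17 + 1.
So x ≡ 9·2 = 18 ≡ 1 (mod 17).
Check: 2·1 = 2 = 0·17 + 2.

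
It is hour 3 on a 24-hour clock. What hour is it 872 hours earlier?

19

872 = 36·24 + 8, so 872 mod 24 = 8.
(3 − 8) mod 24 = 19.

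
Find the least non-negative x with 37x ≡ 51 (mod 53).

20

The inverse of 37 mod 53 is 43 (since 37·43 = 1591 ≡ 1).
So x ≡ 43·51 = 2193 ≡ 20 (mod 53).
Check: 37·20 = 740 = 13·53 + 51.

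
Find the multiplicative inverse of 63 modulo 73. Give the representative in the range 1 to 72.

51

73 = 1·63 + 10
63 = 6·10 + 3
10 = 3·3 + 1
3 = 3·1 + 0
Back-substituting gives 63·51 ≡ 1 (mod 73).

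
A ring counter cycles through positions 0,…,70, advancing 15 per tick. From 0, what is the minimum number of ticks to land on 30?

The inverse of 15 mod 71 is 19 (since 15·19 = 285 ≡ 1).
So x ≡ 19·30 = 570 ≡ 2 (mod 71).

2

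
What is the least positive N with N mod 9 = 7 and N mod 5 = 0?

x ≡ 0 (mod 5) gives x ∈ {0, 5, 10, 15, 20, 25}.
The first of these with x mod 9 = 7 is 25.

25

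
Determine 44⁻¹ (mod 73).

44·5 = 220 = 3·73 + 1, so 44⁻¹ ≡ 5 (mod 73).

5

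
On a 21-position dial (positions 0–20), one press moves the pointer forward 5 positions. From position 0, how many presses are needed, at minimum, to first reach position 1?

17

5·17 = 85 = 4·21 + 1, so 5⁻¹ ≡ 17 (mod 21).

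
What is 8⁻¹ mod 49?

49 = 6·8 + 1
8 = 8·1 + 0
Back-substituting gives 8·43 ≡ 1 (mod 49).

43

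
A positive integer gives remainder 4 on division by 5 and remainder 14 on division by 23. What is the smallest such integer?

14

x ≡ 4 (mod 5) gives x ∈ {4, 9, 14}.
The first of these with x mod 23 = 14 is 14.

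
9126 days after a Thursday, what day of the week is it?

9126 − 1303·7 = 5, so 9126 ≡ 5 (mod 7).
Thursday + 5 days → Tuesday.

Tuesday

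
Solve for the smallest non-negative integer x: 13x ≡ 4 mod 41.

13⁻¹ ≡ 19 (mod 41) because 13·19 = 247 = 6·41 + 1.
Multiplying both sides by 19: x ≡ 19·4 = 76 ≡ 35 (mod 41).

35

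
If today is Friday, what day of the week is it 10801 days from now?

10801 = 1543·7 + 0, so 10801 mod 7 = 0.
Friday + 0 days → Friday.

Friday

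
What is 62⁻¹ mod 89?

56

62·56 = 3472 = 39·89 + 1, so 62⁻¹ ≡ 56 (mod 89).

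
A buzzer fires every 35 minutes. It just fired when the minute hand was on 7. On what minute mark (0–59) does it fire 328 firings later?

328·35 = 11480.
Dividing 11480 by 60 gives quotient 191 and remainder 20.
(7 + 20) mod 60 = 27.

27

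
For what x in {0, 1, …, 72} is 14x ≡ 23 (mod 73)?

The inverse of 14 mod 73 is 47 (since 14·47 = 658 ≡ 1).
So x ≡ 47·23 = 1081 ≡ 59 (mod 73).
Check: 14·59 = 826 = 11·73 + 23.

59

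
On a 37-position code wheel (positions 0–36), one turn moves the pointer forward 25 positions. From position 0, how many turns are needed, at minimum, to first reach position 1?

3

25·3 = 75 = 2·37 + 1, so 25⁻¹ ≡ 3 (mod 37).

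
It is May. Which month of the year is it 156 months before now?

156 = 13·12 + 0, so 156 mod 12 = 0.
May − 0 months → May.

May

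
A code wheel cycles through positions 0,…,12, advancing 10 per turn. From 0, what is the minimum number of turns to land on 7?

2

10⁻¹ ≡ 4 (mod 13) because 10·4 = 40 = 3·13 + 1.
Multiplying both sides by 4: x ≡ 4·7 = 28 ≡ 2 (mod 13).
Check: 10·2 = 20 = 1·13 + 7.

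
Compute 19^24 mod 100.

By repeated squaring mod 100: 19^1≡19, 19^2≡61, 19^4≡21, 19^8≡41, 19^16≡81.
Since 24 = 8 + 16 in binary, 19^24 ≡ 41·81 ≡ 21 (mod 100).

21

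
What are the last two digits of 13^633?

53

Successive squares of 13 mod 100: 13^1≡13, 13^2≡69, 13^4≡61, 13^8≡21, 13^16≡41, 13^32≡81, 13^64≡61, 13^128≡21, 13^256≡41, 13^512≡81.
Since 633 = 1 + 8 + 16 + 32 + 64 + 512 in binary, 13^633 ≡ 13·21·41·81·61·81 ≡ 53 (mod 100).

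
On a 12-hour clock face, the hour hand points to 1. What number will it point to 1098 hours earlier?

1098 mod 12 = 6 (since 91·12 = 1092).
1 − 6 → 7 on a 12-hour dial.

7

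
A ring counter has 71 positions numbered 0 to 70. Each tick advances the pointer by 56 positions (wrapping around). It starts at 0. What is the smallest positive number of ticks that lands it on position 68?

57

56⁻¹ ≡ 52 (mod 71) because 56·52 = 2912 = 41·71 + 1.
Multiplying both sides by 52: x ≡ 52·68 = 3536 ≡ 57 (mod 71).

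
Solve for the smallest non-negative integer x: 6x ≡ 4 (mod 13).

The inverse of 6 mod 13 is 11 (since 6·11 = 66 ≡ 1).
Multiplying both sides by 11: x ≡ 11·4 = 44 ≡ 5 (mod 13).

5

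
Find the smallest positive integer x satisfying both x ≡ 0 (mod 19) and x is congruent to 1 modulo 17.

171

x ≡ 1 (mod 17) gives x ∈ {1, 18, 35, 52, 69, 86, 103, 120, …}.
The first of these with x mod 19 = 0 is 171.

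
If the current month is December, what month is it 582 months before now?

582 = 48·12 + 6, so 582 mod 12 = 6.
December − 6 months → June.

June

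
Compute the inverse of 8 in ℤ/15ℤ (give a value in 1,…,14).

8·2 = 16 = 1·15 + 1, so 8⁻¹ ≡ 2 (mod 15).

2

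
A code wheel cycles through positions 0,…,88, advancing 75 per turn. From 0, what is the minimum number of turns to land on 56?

85

The inverse of 75 mod 89 is 19 (since 75·19 = 1425 ≡ 1).
Multiplying both sides by 19: x ≡ 19·56 = 1064 ≡ 85 (mod 89).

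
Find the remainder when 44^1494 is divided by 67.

Square-and-reduce mod 67: 44^1≡44, 44^2≡60, 44^4≡49, 44^8≡56, 44^16≡54, 44^32≡35, 44^64≡19, 44^128≡26, 44^256≡6, 44^512≡36, 44^1024≡23.
Since 1494 = 2 + 4 + 16 + 64 + 128 + 256 + 1024 in binary, 44^1494 ≡ 60·49·54·19·26·6·23 ≡ 15 (mod 67).

15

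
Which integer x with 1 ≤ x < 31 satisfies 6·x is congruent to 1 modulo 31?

26

31 = 5·6 + 1
6 = 6·1 + 0
Back-substituting gives 6·26 ≡ 1 (mod 31).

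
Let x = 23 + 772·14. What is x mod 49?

2

772·14 = 10808.
10808 mod 49 = 28 (since 220·49 = 10780).
(23 + 28) mod 49 = 2.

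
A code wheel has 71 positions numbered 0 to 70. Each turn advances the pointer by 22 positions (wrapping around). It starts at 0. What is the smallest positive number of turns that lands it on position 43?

31

The inverse of 22 mod 71 is 42 (since 22·42 = 924 ≡ 1).
Multiplying both sides by 42: x ≡ 42·43 = 1806 ≡ 31 (mod 71).
Check: 22·31 = 682 = 9·71 + 43.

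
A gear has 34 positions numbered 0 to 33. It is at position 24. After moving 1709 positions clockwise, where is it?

Dividing 1709 by 34 gives quotient 50 and remainder 9.
(24 + 9) mod 34 = 33.

33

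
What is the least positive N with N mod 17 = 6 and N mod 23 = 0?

23

x ≡ 6 (mod 17) gives x ∈ {6, 23}.
The first of these with x mod 23 = 0 is 23.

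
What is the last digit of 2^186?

The units digit of 2^n cycles with period 4: 2, 4, 8, 6, …
186 mod 4 = 2, so the last digit matches 2^2 = 4.

4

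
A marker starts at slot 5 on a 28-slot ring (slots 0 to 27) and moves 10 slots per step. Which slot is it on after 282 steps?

25

282·10 = 2820.
Dividing 2820 by 28 gives quotient 100 and remainder 20.
(5 + 20) mod 28 = 25.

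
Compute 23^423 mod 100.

By repeated squaring mod 100: 23^1≡23, 23^2≡29, 23^4≡41, 23^8≡81, 23^16≡61, 23^32≡21, 23^64≡41, 23^128≡81, 23^256≡61.
423 = 1 + 2 + 4 + 32 + 128 + 256, so 23^423 ≡ 23·29·41·21·81·61 ≡ 67 (mod 100).

67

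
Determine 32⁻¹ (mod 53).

32·5 = 160 = 3·53 + 1, so 32⁻¹ ≡ 5 (mod 53).

5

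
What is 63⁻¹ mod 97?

97 = 1·63 + 34
63 = 1·34 + 29
34 = 1·29 + 5
29 = 5·5 + 4
5 = 1·4 + 1
4 = 4·1 + 0
Back-substituting gives 63·77 ≡ 1 (mod 97).

77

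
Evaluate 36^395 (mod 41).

Successive squares of 36 mod 41: 36^1≡36, 36^2≡25, 36^4≡10, 36^8≡18, 36^16≡37, 36^32≡16, 36^64≡10, 36^128≡18, 36^256≡37.
395 = 1 + 2 + 8 + 128 + 256, so 36^395 ≡ 36·25·18·18·37 ≡ 9 (mod 41).

9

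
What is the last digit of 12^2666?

4

Last digits of 2^n: 2, 4, 8, 6 (period 4).
2666 mod 4 = 2, so the last digit matches 2^2 = 4.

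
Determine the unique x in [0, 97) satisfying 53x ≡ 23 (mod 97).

53⁻¹ ≡ 11 (mod 97) because 53·11 = 583 = 6·97 + 1.
Multiplying both sides by 11: x ≡ 11·23 = 253 ≡ 59 (mod 97).

59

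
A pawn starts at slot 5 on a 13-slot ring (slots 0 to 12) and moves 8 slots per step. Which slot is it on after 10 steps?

10·8 = 80.
80 − 6·13 = 2, so 80 ≡ 2 (mod 13).
(5 + 2) mod 13 = 7.

7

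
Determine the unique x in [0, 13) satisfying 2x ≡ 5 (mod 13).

The inverse of 2 mod 13 is 7 (since 2·7 = 14 ≡ 1).
Multiplying both sides by 7: x ≡ 7·5 = 35 ≡ 9 (mod 13).
Check: 2·9 = 18 = 1·13 + 5.

9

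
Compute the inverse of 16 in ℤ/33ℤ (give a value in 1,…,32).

31

16·31 = 496 = 15·33 + 1, so 16⁻¹ ≡ 31 (mod 33).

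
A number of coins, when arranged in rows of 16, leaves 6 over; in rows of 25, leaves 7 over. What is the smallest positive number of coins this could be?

x ≡ 6 (mod 16) gives x ∈ {6, 22, 38, 54, 70, 86, 102, 118, …}.
The first of these with x mod 25 = 7 is 182.

182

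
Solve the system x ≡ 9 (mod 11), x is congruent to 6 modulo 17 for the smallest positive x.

108

x ≡ 9 (mod 11) gives x ∈ {9, 20, 31, 42, 53, 64, 75, 86, …}.
The first of these with x mod 17 = 6 is 108.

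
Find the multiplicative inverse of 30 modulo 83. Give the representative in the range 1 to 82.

36

30·36 = 1080 = 13·83 + 1, so 30⁻¹ ≡ 36 (mod 83).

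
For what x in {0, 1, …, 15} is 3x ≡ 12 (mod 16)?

3⁻¹ ≡ 11 (mod 16) because 3·11 = 33 = 2·16 + 1.
Multiplying both sides by 11: x ≡ 11·12 = 132 ≡ 4 (mod 16).

4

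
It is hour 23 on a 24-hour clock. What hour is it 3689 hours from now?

16

3689 mod 24 = 17 (since 153·24 = 3672).
(23 + 17) mod 24 = 16.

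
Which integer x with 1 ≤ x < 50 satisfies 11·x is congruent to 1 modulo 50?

11·41 = 451 = 9·50 + 1, so 11⁻¹ ≡ 41 (mod 50).

41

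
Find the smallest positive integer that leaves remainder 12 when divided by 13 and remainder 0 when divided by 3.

Since 3·9 ≡ 1 (mod 13), take x = 0 + 3·((12−0)·9 mod 13) = 0 + 3·4 = 12.
Check: 12 mod 13 = 12, 12 mod 3 = 0.

12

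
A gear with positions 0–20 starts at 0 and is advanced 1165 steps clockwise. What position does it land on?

1165 mod 21 = 10 (since 55·21 = 1155).
(0 + 10) mod 21 = 10.

10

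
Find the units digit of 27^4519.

Last digits of 7^n: 7, 9, 3, 1 (period 4).
4519 leaves remainder 3 on division by 4, so 27^4519 ends in 3.

3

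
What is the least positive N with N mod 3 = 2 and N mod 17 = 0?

17

Since 17·2 ≡ 1 (mod 3), take x = 0 + 17·((2−0)·2 mod 3) = 0 + 17·1 = 17.
Check: 17 mod 3 = 2, 17 mod 17 = 0.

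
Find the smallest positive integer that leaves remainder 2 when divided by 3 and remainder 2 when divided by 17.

Since 17·2 ≡ 1 (mod 3), take x = 2 + 17·((2−2)·2 mod 3) = 2 + 17·0 = 2.
Check: 2 mod 3 = 2, 2 mod 17 = 2.

2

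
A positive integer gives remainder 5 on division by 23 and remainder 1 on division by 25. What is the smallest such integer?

51

Since 25·12 ≡ 1 (mod 23), take x = 1 + 25·((5−1)·12 mod 23) = 1 + 25·2 = 51.
Check: 51 mod 23 = 5, 51 mod 25 = 1.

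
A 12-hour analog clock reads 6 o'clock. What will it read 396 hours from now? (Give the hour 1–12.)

396 − 33·12 = 0, so 396 ≡ 0 (mod 12).
6 + 0 → 6 on a 12-hour dial.

6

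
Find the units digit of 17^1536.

The units digit of 17^n cycles with period 4: 7, 9, 3, 1, …
1536 leaves remainder 0 on division by 4, so 17^1536 ends in 1.

1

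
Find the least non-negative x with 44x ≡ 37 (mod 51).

2

The inverse of 44 mod 51 is 29 (since 44·29 = 1276 ≡ 1).
Multiplying both sides by 29: x ≡ 29·37 = 1073 ≡ 2 (mod 51).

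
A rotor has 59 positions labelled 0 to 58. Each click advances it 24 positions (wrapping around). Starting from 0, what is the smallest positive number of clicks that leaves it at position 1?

32

59 = 2·24 + 11
24 = 2·11 + 2
11 = 5·2 + 1
2 = 2·1 + 0
Back-substituting gives 24·32 ≡ 1 (mod 59).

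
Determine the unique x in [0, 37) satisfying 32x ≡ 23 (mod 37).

25

32⁻¹ ≡ 22 (mod 37) because 32·22 = 704 = 19·37 + 1.
Multiplying both sides by 22: x ≡ 22·23 = 506 ≡ 25 (mod 37).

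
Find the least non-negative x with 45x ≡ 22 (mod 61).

52

The inverse of 45 mod 61 is 19 (since 45·19 = 855 ≡ 1).
Multiplying both sides by 19: x ≡ 19·22 = 418 ≡ 52 (mod 61).
Check: 45·52 = 2340 = 38·61 + 22.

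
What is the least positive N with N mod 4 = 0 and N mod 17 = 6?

40

Since 17·1 ≡ 1 (mod 4), take x = 6 + 17·((0−6)·1 mod 4) = 6 + 17·2 = 40.
Check: 40 mod 4 = 0, 40 mod 17 = 6.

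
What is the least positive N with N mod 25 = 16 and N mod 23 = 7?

191

Since 23·12 ≡ 1 (mod 25), take x = 7 + 23·((16−7)·12 mod 25) = 7 + 23·8 = 191.
Check: 191 mod 25 = 16, 191 mod 23 = 7.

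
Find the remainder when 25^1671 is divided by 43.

4

By repeated squaring mod 43: 25^1≡25, 25^2≡23, 25^4≡13, 25^8≡40, 25^16≡9, 25^32≡38, 25^64≡25, 25^128≡23, 25^256≡13, 25^512≡40, 25^1024≡9.
Since 1671 = 1 + 2 + 4 + 128 + 512 + 1024 in binary, 25^1671 ≡ 25·23·13·23·40·9 ≡ 4 (mod 43).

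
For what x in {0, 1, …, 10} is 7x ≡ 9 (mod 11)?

The inverse of 7 mod 11 is 8 (since 7·8 = 56 ≡ 1).
So x ≡ 8·9 = 72 ≡ 6 (mod 11).
Check: 7·6 = 42 = 3·11 + 9.

6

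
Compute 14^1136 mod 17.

Successive squares of 14 mod 17: 14^1≡14, 14^2≡9, 14^4≡13, 14^8≡16, 14^16≡1, 14^32≡1, 14^64≡1, 14^128≡1, 14^256≡1, 14^512≡1, 14^1024≡1.
1136 = 16 + 32 + 64 + 1024, so 14^1136 ≡ 1·1·1·1 ≡ 1 (mod 17).

1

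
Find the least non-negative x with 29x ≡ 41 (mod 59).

36

29⁻¹ ≡ 57 (mod 59) because 29·57 = 1653 = 28·59 + 1.
Multiplying both sides by 57: x ≡ 57·41 = 2337 ≡ 36 (mod 59).
Check: 29·36 = 1044 = 17·59 + 41.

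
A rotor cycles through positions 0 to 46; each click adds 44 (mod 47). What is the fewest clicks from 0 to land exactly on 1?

31

44·31 = 1364 = 29·47 + 1, so 44⁻¹ ≡ 31 (mod 47).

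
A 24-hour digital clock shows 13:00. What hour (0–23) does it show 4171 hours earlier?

18

4171 mod 24 = 19 (since 173·24 = 4152).
(13 − 19) mod 24 = 18.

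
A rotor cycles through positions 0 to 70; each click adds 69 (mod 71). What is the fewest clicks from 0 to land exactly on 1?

35

69·35 = 2415 = 34·71 + 1, so 69⁻¹ ≡ 35 (mod 71).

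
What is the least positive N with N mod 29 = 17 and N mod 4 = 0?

x ≡ 0 (mod 4) gives x ∈ {0, 4, 8, 12, 16, 20, 24, 28, …}.
The first of these with x mod 29 = 17 is 104.

104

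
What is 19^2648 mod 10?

Powers of 9 mod 10 repeat with period 2: 9, 1.
2648 mod 2 = 0, so the last digit matches 9^2 = 1.

1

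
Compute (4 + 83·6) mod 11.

7

83·6 = 498.
Dividing 498 by 11 gives quotient 45 and remainder 3.
(4 + 3) mod 11 = 7.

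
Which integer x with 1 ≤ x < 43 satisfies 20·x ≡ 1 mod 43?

20·28 = 560 = 13·43 + 1, so 20⁻¹ ≡ 28 (mod 43).

28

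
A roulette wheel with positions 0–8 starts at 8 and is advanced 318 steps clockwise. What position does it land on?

2

318 mod 9 = 3 (since 35·9 = 315).
(8 + 3) mod 9 = 2.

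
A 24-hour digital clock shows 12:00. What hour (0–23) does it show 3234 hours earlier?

3234 = 134·24 + 18, so 3234 mod 24 = 18.
(12 − 18) mod 24 = 18.

18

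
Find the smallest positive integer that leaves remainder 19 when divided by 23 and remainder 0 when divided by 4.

88

x ≡ 0 (mod 4) gives x ∈ {0, 4, 8, 12, 16, 20, 24, 28, …}.
The first of these with x mod 23 = 19 is 88.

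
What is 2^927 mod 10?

The units digit of 2^n cycles with period 4: 2, 4, 8, 6, …
927 leaves remainder 3 on division by 4, so 2^927 ends in 8.

8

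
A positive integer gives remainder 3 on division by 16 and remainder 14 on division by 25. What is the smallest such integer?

339

x ≡ 3 (mod 16) gives x ∈ {3, 19, 35, 51, 67, 83, 99, 115, …}.
The first of these with x mod 25 = 14 is 339.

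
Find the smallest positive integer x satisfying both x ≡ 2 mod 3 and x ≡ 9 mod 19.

47

Since 19·1 ≡ 1 (mod 3), take x = 9 + 19·((2−9)·1 mod 3) = 9 + 19·2 = 47.
Check: 47 mod 3 = 2, 47 mod 19 = 9.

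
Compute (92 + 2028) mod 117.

14

2028 mod 117 = 39 (since 17·117 = 1989).
(92 + 39) mod 117 = 14.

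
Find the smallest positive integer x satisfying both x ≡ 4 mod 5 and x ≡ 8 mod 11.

x ≡ 4 (mod 5) gives x ∈ {4, 9, 14, 19}.
The first of these with x mod 11 = 8 is 19.

19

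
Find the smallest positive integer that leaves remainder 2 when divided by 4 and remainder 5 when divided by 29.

34

x ≡ 2 (mod 4) gives x ∈ {2, 6, 10, 14, 18, 22, 26, 30, …}.
The first of these with x mod 29 = 5 is 34.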